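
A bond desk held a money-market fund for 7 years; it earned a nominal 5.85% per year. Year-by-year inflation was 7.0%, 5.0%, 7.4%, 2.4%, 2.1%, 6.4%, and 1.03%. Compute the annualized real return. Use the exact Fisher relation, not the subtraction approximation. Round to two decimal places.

Cumulative inflation factor: 1.070 × 1.050 × 1.074 × 1.024 × 1.021 × 1.064 × 1.0103 ≈ 1.35611.
Nominal growth factor: 1.48880. Real growth factor = 1.48880 / 1.35611 ≈ 1.09784.
Annualized: 1.09784^(1/7) − 1 ≈ 0.01342.

1.34%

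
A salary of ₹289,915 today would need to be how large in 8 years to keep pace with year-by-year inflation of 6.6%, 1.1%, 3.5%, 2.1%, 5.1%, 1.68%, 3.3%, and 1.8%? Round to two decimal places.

₹371,049.19

Cumulative price-level factor: 1.066 × 1.011 × 1.035 × 1.021 × 1.051 × 1.0168 × 1.033 × 1.018 ≈ 1.2798551056.
The nominal amount required is ₹289,915 scaled up by that factor.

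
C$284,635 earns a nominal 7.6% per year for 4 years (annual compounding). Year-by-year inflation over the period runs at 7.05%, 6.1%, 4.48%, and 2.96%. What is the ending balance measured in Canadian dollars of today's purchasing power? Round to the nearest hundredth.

C$312,272.42

Nominal value at maturity: C$284,635 × (1 + 7.6%)^4 ≈ C$381,537.64.
Price-level factor over 4 years: 1.0705 × 1.061 × 1.0448 × 1.0296 ≈ 1.2218102195.
Dividing the nominal maturity value by the price-level factor gives the value in today's money.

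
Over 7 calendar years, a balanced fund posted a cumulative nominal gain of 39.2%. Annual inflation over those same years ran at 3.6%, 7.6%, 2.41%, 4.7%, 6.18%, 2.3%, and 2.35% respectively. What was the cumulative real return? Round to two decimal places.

Cumulative inflation factor: 1.036 × 1.076 × 1.0241 × 1.047 × 1.0618 × 1.023 × 1.0235 ≈ 1.32882.
Nominal growth factor: 1.39200. Real growth factor = 1.39200 / 1.32882 ≈ 1.04754.
Total real return ≈ 4.7543%.

4.75%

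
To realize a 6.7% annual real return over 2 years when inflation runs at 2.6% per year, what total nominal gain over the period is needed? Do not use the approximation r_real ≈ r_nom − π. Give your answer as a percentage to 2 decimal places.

19.85%

Required annual nominal rate: (1+6.7%)(1+2.6%) − 1 = 9.4742%.
Cumulative over 2 years: (1 + 0.094742)^2 − 1 ≈ 0.19846.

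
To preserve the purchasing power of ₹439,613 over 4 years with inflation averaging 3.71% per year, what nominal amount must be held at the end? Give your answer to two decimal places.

Cumulative price-level factor: (1+3.71%)^4 ≈ 1.1568646137.
The nominal amount required is ₹439,613 scaled up by that factor.

₹508,572.72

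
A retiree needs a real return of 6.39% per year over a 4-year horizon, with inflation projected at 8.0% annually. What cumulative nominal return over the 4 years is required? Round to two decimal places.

74.30%

Required annual nominal rate: (1+6.39%)(1+8.0%) − 1 = 14.9012%.
Cumulative over 4 years: (1 + 0.149012)^4 − 1 ≈ 0.74300.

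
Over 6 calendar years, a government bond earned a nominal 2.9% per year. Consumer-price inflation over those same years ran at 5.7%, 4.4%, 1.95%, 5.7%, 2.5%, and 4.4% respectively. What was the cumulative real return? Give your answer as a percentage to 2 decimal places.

-6.71%

Cumulative inflation factor: 1.057 × 1.044 × 1.0195 × 1.057 × 1.025 × 1.044 ≈ 1.27251.
Nominal growth factor: 1.18711. Real growth factor = 1.18711 / 1.27251 ≈ 0.93289.
Total real return ≈ -6.7111%.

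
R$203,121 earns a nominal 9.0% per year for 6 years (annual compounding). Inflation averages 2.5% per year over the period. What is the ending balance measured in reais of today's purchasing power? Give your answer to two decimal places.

Nominal value at maturity: R$203,121 × (1 + 9.0%)^6 ≈ R$340,654.25.
Price-level factor over 6 years: (1 + 2.5%)^6 ≈ 1.1596934182.
Dividing the nominal maturity value by the price-level factor gives the value in today's money.

R$293,745.09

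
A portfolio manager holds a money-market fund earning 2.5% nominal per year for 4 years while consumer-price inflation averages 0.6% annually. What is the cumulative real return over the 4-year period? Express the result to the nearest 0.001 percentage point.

7.771%

The annual real rate is (1+2.5%)/(1+0.6%) − 1 = 1.8887%.
Compounded over 4 years: (1 + 0.018887)^4 − 1 ≈ 0.07771.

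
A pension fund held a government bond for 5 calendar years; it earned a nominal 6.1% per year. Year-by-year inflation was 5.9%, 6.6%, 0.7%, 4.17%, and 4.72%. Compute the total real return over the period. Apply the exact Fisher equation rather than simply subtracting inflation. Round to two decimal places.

Cumulative inflation factor: 1.059 × 1.066 × 1.007 × 1.0417 × 1.0472 ≈ 1.24009.
Nominal growth factor: 1.34455. Real growth factor = 1.34455 / 1.24009 ≈ 1.08423.
Total real return ≈ 8.4231%.

8.42%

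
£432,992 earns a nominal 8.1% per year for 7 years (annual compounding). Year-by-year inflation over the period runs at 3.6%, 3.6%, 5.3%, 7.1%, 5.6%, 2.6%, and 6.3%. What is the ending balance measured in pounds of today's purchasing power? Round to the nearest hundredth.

Nominal value at maturity: £432,992 × (1 + 8.1%)^7 ≈ £746,895.31.
Price-level factor over 7 years: 1.036 × 1.036 × 1.053 × 1.071 × 1.056 × 1.026 × 1.063 ≈ 1.3940613810.
Dividing the nominal maturity value by the price-level factor gives the value in today's money.

£535,769.31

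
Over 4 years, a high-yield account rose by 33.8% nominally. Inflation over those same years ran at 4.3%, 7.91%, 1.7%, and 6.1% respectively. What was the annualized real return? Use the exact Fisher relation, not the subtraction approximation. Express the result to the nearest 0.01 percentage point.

Cumulative inflation factor: 1.043 × 1.0791 × 1.017 × 1.061 ≈ 1.21446.
Nominal growth factor: 1.33800. Real growth factor = 1.33800 / 1.21446 ≈ 1.10173.
Annualized: 1.10173^(1/4) − 1 ≈ 0.02452.

2.45%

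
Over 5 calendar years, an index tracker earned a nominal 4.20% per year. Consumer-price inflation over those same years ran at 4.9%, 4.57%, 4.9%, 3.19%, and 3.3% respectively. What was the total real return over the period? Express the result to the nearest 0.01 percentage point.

Cumulative inflation factor: 1.049 × 1.0457 × 1.049 × 1.0319 × 1.033 ≈ 1.22658.
Nominal growth factor: 1.22840. Real growth factor = 1.22840 / 1.22658 ≈ 1.00148.
Total real return ≈ 0.1481%.

0.15%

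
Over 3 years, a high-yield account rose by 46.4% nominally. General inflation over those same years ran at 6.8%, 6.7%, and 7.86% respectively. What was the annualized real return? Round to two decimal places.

6.00%

Cumulative inflation factor: 1.068 × 1.067 × 1.0786 ≈ 1.22913.
Nominal growth factor: 1.46400. Real growth factor = 1.46400 / 1.22913 ≈ 1.19109.
Annualized: 1.19109^(1/3) − 1 ≈ 0.06002.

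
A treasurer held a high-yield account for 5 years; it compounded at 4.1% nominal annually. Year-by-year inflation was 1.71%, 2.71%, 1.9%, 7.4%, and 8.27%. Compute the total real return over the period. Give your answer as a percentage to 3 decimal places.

-1.238%

Cumulative inflation factor: 1.0171 × 1.0271 × 1.019 × 1.074 × 1.0827 ≈ 1.23784.
Nominal growth factor: 1.22251. Real growth factor = 1.22251 / 1.23784 ≈ 0.98762.
Total real return ≈ -1.2378%.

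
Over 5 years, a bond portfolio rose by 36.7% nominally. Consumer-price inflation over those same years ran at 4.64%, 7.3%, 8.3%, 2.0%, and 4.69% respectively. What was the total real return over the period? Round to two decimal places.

5.28%

Cumulative inflation factor: 1.0464 × 1.073 × 1.083 × 1.020 × 1.0469 ≈ 1.29847.
Nominal growth factor: 1.36700. Real growth factor = 1.36700 / 1.29847 ≈ 1.05278.
Total real return ≈ 5.2779%.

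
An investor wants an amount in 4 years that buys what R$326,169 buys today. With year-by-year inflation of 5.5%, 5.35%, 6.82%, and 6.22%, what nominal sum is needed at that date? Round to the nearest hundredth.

Cumulative price-level factor: 1.055 × 1.0535 × 1.0682 × 1.0622 ≈ 1.2610893855.
The nominal amount required is R$326,169 scaled up by that factor.

R$411,328.26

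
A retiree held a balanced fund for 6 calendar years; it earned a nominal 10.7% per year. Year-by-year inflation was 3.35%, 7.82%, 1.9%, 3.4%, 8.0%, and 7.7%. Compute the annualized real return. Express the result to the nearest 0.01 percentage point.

5.10%

Cumulative inflation factor: 1.0335 × 1.0782 × 1.019 × 1.034 × 1.080 × 1.077 ≈ 1.36566.
Nominal growth factor: 1.84029. Real growth factor = 1.84029 / 1.36566 ≈ 1.34754.
Annualized: 1.34754^(1/6) − 1 ≈ 0.05097.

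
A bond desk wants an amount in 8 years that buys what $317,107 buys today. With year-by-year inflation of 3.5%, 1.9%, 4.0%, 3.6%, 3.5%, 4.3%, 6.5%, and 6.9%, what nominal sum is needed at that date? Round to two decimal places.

Cumulative price-level factor: 1.035 × 1.019 × 1.040 × 1.036 × 1.035 × 1.043 × 1.065 × 1.069 ≈ 1.3965600026.
The nominal amount required is $317,107 scaled up by that factor.

$442,858.95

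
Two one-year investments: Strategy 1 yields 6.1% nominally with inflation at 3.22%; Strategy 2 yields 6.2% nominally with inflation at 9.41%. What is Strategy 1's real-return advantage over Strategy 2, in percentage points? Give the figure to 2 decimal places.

5.72

Strategy 1 real return: 1.061/1.0322 − 1 = 2.790%.
Strategy 2 real return: 1.062/1.0941 − 1 = -2.934%.
Difference: 2.790 − (-2.934) = 5.724 pp.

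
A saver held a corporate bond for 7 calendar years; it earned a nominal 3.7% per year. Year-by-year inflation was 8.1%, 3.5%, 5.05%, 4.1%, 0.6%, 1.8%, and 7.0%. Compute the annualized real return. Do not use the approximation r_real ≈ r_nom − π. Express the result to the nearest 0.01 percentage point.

Cumulative inflation factor: 1.081 × 1.035 × 1.0505 × 1.041 × 1.006 × 1.018 × 1.070 ≈ 1.34073.
Nominal growth factor: 1.28959. Real growth factor = 1.28959 / 1.34073 ≈ 0.96185.
Annualized: 0.96185^(1/7) − 1 ≈ -0.00554.

-0.55%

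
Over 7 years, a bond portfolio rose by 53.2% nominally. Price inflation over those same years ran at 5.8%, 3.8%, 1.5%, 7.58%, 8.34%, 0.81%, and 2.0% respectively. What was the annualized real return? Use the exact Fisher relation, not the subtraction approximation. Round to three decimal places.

Cumulative inflation factor: 1.058 × 1.038 × 1.015 × 1.0758 × 1.0834 × 1.0081 × 1.020 ≈ 1.33590.
Nominal growth factor: 1.53200. Real growth factor = 1.53200 / 1.33590 ≈ 1.14679.
Annualized: 1.14679^(1/7) − 1 ≈ 0.01976.

1.976%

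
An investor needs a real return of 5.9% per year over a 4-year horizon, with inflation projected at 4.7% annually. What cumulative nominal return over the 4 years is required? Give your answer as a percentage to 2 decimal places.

51.14%

Required annual nominal rate: (1+5.9%)(1+4.7%) − 1 = 10.8773%.
Cumulative over 4 years: (1 + 0.108773)^4 − 1 ≈ 0.51137.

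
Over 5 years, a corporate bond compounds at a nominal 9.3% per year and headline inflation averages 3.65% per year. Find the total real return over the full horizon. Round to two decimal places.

30.39%

The annual real rate is (1+9.3%)/(1+3.65%) − 1 = 5.4510%.
Compounded over 5 years: (1 + 0.054510)^5 − 1 ≈ 0.30393.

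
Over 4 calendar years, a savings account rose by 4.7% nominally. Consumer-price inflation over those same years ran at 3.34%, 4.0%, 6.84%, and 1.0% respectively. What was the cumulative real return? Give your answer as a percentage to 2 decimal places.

-9.72%

Cumulative inflation factor: 1.0334 × 1.040 × 1.0684 × 1.010 ≈ 1.15973.
Nominal growth factor: 1.04700. Real growth factor = 1.04700 / 1.15973 ≈ 0.90280.
Total real return ≈ -9.7204%.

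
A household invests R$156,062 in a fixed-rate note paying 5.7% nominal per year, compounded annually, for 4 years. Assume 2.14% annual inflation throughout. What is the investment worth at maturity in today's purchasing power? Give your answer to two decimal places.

R$178,983.79

Nominal value at maturity: R$156,062 × (1 + 5.7%)^4 ≈ R$194,803.66.
Price-level factor over 4 years: (1 + 2.14%)^4 ≈ 1.0883871711.
Dividing the nominal maturity value by the price-level factor gives the value in today's money.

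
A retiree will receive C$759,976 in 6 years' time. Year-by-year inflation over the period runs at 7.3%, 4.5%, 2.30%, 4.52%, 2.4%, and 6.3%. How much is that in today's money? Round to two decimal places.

Price-level factor over 6 years: 1.073 × 1.045 × 1.0230 × 1.0452 × 1.024 × 1.063 ≈ 1.3050413377.
Purchasing power today: C$759,976 divided by that factor.

C$582,338.64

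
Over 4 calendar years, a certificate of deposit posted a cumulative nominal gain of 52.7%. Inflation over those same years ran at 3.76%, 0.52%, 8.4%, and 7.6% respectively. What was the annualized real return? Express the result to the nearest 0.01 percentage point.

5.85%

Cumulative inflation factor: 1.0376 × 1.0052 × 1.084 × 1.076 ≈ 1.21653.
Nominal growth factor: 1.52700. Real growth factor = 1.52700 / 1.21653 ≈ 1.25521.
Annualized: 1.25521^(1/4) − 1 ≈ 0.05847.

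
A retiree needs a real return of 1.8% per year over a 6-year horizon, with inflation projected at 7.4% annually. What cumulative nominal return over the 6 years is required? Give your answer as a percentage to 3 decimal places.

Required annual nominal rate: (1+1.8%)(1+7.4%) − 1 = 9.3332%.
Cumulative over 6 years: (1 + 0.093332)^6 − 1 ≈ 0.70810.

70.810%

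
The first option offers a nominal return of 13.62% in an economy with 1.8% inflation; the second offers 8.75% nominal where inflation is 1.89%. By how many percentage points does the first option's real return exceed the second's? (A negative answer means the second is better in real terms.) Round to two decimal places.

The first option real return: 1.1362/1.018 − 1 = 11.611%.
The second real return: 1.0875/1.0189 − 1 = 6.733%.
Difference: 11.611 − 6.733 = 4.878 pp.

4.88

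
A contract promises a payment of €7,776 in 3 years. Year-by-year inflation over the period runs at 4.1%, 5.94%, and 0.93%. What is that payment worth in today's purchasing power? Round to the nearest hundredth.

€6,985.95

Price-level factor over 3 years: 1.041 × 1.0594 × 1.0093 ≈ 1.1130917692.
Purchasing power today: €7,776 divided by that factor.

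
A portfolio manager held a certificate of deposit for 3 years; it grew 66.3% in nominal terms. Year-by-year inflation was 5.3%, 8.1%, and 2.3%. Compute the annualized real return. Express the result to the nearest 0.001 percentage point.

Cumulative inflation factor: 1.053 × 1.081 × 1.023 ≈ 1.16447.
Nominal growth factor: 1.66300. Real growth factor = 1.66300 / 1.16447 ≈ 1.42811.
Annualized: 1.42811^(1/3) − 1 ≈ 0.12613.

12.613%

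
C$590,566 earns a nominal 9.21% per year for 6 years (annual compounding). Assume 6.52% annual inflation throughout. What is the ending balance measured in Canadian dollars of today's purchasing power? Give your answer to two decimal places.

Nominal value at maturity: C$590,566 × (1 + 9.21%)^6 ≈ C$1,001,942.69.
Price-level factor over 6 years: (1 + 6.52%)^6 ≈ 1.4607871726.
Dividing the nominal maturity value by the price-level factor gives the value in today's money.

C$685,892.31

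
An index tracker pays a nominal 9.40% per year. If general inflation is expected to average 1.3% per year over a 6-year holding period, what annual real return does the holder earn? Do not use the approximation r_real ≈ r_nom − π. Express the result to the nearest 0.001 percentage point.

With constant rates the annual real return is the same each year: (1+9.40%)/(1+1.3%) − 1 = 0.07996.

7.996%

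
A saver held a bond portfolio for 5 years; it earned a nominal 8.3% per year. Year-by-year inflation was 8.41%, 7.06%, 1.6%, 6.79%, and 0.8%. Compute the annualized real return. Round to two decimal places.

3.26%

Cumulative inflation factor: 1.0841 × 1.0706 × 1.016 × 1.0679 × 1.008 ≈ 1.26935.
Nominal growth factor: 1.48985. Real growth factor = 1.48985 / 1.26935 ≈ 1.17371.
Annualized: 1.17371^(1/5) − 1 ≈ 0.03255.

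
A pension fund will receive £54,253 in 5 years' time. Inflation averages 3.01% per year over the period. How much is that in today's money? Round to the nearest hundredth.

Price-level factor over 5 years: (1 + 3.01%)^5 ≈ 1.1598369380.
Purchasing power today: £54,253 divided by that factor.

£46,776.40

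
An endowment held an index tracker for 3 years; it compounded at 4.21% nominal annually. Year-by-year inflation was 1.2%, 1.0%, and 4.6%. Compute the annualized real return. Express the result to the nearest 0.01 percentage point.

1.91%

Cumulative inflation factor: 1.012 × 1.010 × 1.046 ≈ 1.06914.
Nominal growth factor: 1.13169. Real growth factor = 1.13169 / 1.06914 ≈ 1.05851.
Annualized: 1.05851^(1/3) − 1 ≈ 0.01913.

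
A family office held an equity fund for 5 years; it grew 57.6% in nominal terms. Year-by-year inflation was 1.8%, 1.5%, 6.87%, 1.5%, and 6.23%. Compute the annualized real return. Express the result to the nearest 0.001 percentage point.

5.768%

Cumulative inflation factor: 1.018 × 1.015 × 1.0687 × 1.015 × 1.0623 ≈ 1.19065.
Nominal growth factor: 1.57600. Real growth factor = 1.57600 / 1.19065 ≈ 1.32365.
Annualized: 1.32365^(1/5) − 1 ≈ 0.05768.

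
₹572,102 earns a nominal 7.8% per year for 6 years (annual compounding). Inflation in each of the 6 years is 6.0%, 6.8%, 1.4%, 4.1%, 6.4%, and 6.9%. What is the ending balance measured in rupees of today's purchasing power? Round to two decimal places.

Nominal value at maturity: ₹572,102 × (1 + 7.8%)^6 ≈ ₹897,813.29.
Price-level factor over 6 years: 1.060 × 1.068 × 1.014 × 1.041 × 1.064 × 1.069 ≈ 1.3592055388.
The maturity value deflated by that factor is the answer in today's purchasing power.

₹660,542.70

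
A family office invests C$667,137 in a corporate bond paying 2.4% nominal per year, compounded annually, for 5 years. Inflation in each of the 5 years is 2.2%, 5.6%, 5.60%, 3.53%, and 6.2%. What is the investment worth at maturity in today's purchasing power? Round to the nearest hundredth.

Nominal value at maturity: C$667,137 × (1 + 2.4%)^5 ≈ C$751,129.49.
Price-level factor over 5 years: 1.022 × 1.056 × 1.0560 × 1.0353 × 1.062 ≈ 1.2530530645.
The maturity value deflated by that factor is the answer in today's purchasing power.

C$599,439.49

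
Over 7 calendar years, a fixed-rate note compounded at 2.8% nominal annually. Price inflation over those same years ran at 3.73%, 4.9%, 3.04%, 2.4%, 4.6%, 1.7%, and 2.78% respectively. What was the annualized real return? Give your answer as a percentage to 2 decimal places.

Cumulative inflation factor: 1.0373 × 1.049 × 1.0304 × 1.024 × 1.046 × 1.017 × 1.0278 ≈ 1.25530.
Nominal growth factor: 1.21325. Real growth factor = 1.21325 / 1.25530 ≈ 0.96651.
Annualized: 0.96651^(1/7) − 1 ≈ -0.00485.

-0.49%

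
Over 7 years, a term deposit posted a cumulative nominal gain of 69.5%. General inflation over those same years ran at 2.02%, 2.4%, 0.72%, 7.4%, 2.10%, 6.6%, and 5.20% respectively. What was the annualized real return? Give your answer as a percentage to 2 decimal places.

3.93%

Cumulative inflation factor: 1.0202 × 1.024 × 1.0072 × 1.074 × 1.0210 × 1.066 × 1.0520 ≈ 1.29391.
Nominal growth factor: 1.69500. Real growth factor = 1.69500 / 1.29391 ≈ 1.30998.
Annualized: 1.30998^(1/7) − 1 ≈ 0.03933.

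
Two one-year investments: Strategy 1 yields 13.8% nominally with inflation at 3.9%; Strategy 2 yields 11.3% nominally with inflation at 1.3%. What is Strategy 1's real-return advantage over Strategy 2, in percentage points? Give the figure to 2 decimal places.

-0.34

Strategy 1 real return: 1.138/1.039 − 1 = 9.528%.
Strategy 2 real return: 1.113/1.013 − 1 = 9.872%.
Difference: 9.528 − 9.872 = -0.344 pp.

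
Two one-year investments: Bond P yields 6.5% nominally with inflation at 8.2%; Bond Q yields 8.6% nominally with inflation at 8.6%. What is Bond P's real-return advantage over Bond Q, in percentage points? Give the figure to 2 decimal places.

Bond P real return: 1.065/1.082 − 1 = -1.571%.
Bond Q real return: 1.086/1.086 − 1 = 0.000%.
Difference: -1.571 − 0.000 = -1.571 pp.

-1.57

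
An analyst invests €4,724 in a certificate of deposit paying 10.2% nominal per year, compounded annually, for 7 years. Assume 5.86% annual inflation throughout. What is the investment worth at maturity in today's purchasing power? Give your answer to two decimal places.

€6,258.32

Nominal value at maturity: €4,724 × (1 + 10.2%)^7 ≈ €9,323.54.
Price-level factor over 7 years: (1 + 5.86%)^7 ≈ 1.4897837320.
The maturity value deflated by that factor is the answer in today's purchasing power.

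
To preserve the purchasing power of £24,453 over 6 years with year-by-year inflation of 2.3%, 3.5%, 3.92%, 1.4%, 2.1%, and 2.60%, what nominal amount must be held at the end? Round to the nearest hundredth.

£28,579.74

Cumulative price-level factor: 1.023 × 1.035 × 1.0392 × 1.014 × 1.021 × 1.0260 ≈ 1.1687622597.
The nominal amount required is £24,453 scaled up by that factor.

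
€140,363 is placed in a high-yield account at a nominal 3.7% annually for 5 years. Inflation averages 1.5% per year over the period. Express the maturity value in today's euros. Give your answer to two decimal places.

Nominal value at maturity: €140,363 × (1 + 3.7%)^5 ≈ €168,324.15.
Price-level factor over 5 years: (1 + 1.5%)^5 ≈ 1.0772840039.
Dividing the nominal maturity value by the price-level factor gives the value in today's money.

€156,248.63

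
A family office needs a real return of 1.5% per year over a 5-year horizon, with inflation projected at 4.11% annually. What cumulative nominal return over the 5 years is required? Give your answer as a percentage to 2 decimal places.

Required annual nominal rate: (1+1.5%)(1+4.11%) − 1 = 5.67165%.
Cumulative over 5 years: (1 + 0.0567165)^5 − 1 ≈ 0.31763.

31.76%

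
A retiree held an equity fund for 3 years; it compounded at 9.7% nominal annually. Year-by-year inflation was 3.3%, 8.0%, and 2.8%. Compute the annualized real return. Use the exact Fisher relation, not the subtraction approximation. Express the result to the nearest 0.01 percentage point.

4.80%

Cumulative inflation factor: 1.033 × 1.080 × 1.028 ≈ 1.14688.
Nominal growth factor: 1.32014. Real growth factor = 1.32014 / 1.14688 ≈ 1.15107.
Annualized: 1.15107^(1/3) − 1 ≈ 0.04802.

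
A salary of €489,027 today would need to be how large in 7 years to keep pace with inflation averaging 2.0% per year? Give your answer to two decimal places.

€561,738.31

Cumulative price-level factor: (1+2.0%)^7 ≈ 1.1486856676.
The nominal amount required is €489,027 scaled up by that factor.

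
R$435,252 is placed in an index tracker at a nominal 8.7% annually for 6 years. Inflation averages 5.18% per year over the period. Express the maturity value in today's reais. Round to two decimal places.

R$530,296.84

Nominal value at maturity: R$435,252 × (1 + 8.7%)^6 ≈ R$717,989.41.
Price-level factor over 6 years: (1 + 5.18%)^6 ≈ 1.3539386903.
The maturity value deflated by that factor is the answer in today's purchasing power.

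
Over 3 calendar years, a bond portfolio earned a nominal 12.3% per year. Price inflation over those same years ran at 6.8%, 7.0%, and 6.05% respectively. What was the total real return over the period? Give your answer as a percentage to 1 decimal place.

16.9%

Cumulative inflation factor: 1.068 × 1.070 × 1.0605 ≈ 1.21190.
Nominal growth factor: 1.41625. Real growth factor = 1.41625 / 1.21190 ≈ 1.16862.
Total real return ≈ 16.8621%.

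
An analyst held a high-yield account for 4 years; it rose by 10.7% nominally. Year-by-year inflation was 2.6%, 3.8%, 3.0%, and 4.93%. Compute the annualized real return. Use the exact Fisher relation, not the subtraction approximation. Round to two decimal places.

-0.97%

Cumulative inflation factor: 1.026 × 1.038 × 1.030 × 1.0493 ≈ 1.15102.
Nominal growth factor: 1.10700. Real growth factor = 1.10700 / 1.15102 ≈ 0.96176.
Annualized: 0.96176^(1/4) − 1 ≈ -0.00970.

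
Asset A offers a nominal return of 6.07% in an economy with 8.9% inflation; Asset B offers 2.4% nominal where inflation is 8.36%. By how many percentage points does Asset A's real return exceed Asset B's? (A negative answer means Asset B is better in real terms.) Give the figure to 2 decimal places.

2.90

Asset A real return: 1.0607/1.089 − 1 = -2.599%.
Asset B real return: 1.024/1.0836 − 1 = -5.500%.
Difference: -2.599 − (-5.500) = 2.901 pp.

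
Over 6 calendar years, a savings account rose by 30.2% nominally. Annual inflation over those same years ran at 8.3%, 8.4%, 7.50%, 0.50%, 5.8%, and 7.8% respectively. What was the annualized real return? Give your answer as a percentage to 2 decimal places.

-1.74%

Cumulative inflation factor: 1.083 × 1.084 × 1.0750 × 1.0050 × 1.058 × 1.078 ≈ 1.44656.
Nominal growth factor: 1.30200. Real growth factor = 1.30200 / 1.44656 ≈ 0.90007.
Annualized: 0.90007^(1/6) − 1 ≈ -0.01739.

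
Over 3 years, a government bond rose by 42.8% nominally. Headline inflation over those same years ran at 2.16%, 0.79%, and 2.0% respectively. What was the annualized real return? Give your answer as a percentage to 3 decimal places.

Cumulative inflation factor: 1.0216 × 1.0079 × 1.020 ≈ 1.05026.
Nominal growth factor: 1.42800. Real growth factor = 1.42800 / 1.05026 ≈ 1.35966.
Annualized: 1.35966^(1/3) − 1 ≈ 0.10784.

10.784%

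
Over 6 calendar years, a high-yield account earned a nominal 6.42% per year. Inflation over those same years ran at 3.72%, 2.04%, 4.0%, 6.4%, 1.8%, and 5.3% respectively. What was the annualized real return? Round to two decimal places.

2.46%

Cumulative inflation factor: 1.0372 × 1.0204 × 1.040 × 1.064 × 1.018 × 1.053 ≈ 1.25541.
Nominal growth factor: 1.45258. Real growth factor = 1.45258 / 1.25541 ≈ 1.15706.
Annualized: 1.15706^(1/6) − 1 ≈ 0.02461.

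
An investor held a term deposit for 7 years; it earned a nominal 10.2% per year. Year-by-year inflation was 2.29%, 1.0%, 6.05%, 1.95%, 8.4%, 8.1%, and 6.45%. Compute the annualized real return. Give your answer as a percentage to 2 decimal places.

Cumulative inflation factor: 1.0229 × 1.010 × 1.0605 × 1.0195 × 1.084 × 1.081 × 1.0645 ≈ 1.39333.
Nominal growth factor: 1.97365. Real growth factor = 1.97365 / 1.39333 ≈ 1.41650.
Annualized: 1.41650^(1/7) − 1 ≈ 0.05100.

5.10%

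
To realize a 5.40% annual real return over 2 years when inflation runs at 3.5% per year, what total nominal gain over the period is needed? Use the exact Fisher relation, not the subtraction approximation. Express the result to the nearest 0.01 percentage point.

Required annual nominal rate: (1+5.40%)(1+3.5%) − 1 = 9.089%.
Cumulative over 2 years: (1 + 0.09089)^2 − 1 ≈ 0.19004.

19.00%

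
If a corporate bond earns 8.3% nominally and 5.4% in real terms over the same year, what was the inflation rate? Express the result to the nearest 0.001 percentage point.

From (1+r_nom) = (1+r_real)(1+π), we get 1+π = (1 + 8.3%)/(1 + 5.4%) = 1.083/1.054 ≈ 1.02751.
So π ≈ 2.7514%.

2.751%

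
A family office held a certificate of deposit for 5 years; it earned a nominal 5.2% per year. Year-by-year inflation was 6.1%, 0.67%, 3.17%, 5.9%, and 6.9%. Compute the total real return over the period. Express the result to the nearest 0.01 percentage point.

Cumulative inflation factor: 1.061 × 1.0067 × 1.0317 × 1.059 × 1.069 ≈ 1.24751.
Nominal growth factor: 1.28848. Real growth factor = 1.28848 / 1.24751 ≈ 1.03285.
Total real return ≈ 3.2847%.

3.28%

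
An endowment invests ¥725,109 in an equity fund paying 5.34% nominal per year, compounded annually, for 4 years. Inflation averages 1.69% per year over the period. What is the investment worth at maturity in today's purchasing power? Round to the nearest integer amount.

Nominal value at maturity: ¥725,109 × (1 + 5.34%)^4 ≈ ¥892,846.
Price-level factor over 4 years: (1 + 1.69%)^4 ≈ 1.0693330488.
The maturity value deflated by that factor is the answer in today's purchasing power.

¥834,956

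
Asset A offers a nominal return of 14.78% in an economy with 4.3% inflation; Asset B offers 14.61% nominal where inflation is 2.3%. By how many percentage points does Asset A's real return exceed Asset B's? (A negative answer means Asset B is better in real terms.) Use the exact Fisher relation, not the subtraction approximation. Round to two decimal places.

-1.99

Asset A real return: 1.1478/1.043 − 1 = 10.048%.
Asset B real return: 1.1461/1.023 − 1 = 12.033%.
Difference: 10.048 − 12.033 = -1.985 pp.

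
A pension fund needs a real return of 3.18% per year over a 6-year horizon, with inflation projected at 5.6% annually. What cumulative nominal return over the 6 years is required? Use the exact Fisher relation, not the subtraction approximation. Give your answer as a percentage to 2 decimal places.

67.32%

Required annual nominal rate: (1+3.18%)(1+5.6%) − 1 = 8.95808%.
Cumulative over 6 years: (1 + 0.0895808)^6 − 1 ≈ 0.67323.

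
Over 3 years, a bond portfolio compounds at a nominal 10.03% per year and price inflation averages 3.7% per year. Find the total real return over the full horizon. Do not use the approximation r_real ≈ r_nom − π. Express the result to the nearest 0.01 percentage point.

The annual real rate is (1+10.03%)/(1+3.7%) − 1 = 6.1041%.
Compounded over 3 years: (1 + 0.061041)^3 − 1 ≈ 0.19453.

19.45%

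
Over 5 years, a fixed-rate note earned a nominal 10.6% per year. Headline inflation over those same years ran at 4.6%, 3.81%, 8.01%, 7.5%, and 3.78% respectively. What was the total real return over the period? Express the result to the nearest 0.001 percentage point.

Cumulative inflation factor: 1.046 × 1.0381 × 1.0801 × 1.075 × 1.0378 ≈ 1.30845.
Nominal growth factor: 1.65491. Real growth factor = 1.65491 / 1.30845 ≈ 1.26479.
Total real return ≈ 26.4791%.

26.479%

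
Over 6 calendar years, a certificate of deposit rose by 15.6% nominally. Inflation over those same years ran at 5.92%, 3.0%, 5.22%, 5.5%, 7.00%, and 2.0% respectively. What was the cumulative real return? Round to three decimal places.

Cumulative inflation factor: 1.0592 × 1.030 × 1.0522 × 1.055 × 1.0700 × 1.020 ≈ 1.32175.
Nominal growth factor: 1.15600. Real growth factor = 1.15600 / 1.32175 ≈ 0.87460.
Total real return ≈ -12.5403%.

-12.540%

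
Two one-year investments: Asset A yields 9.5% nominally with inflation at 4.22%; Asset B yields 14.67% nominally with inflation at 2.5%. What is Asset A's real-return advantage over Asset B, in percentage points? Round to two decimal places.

-6.81

Asset A real return: 1.095/1.0422 − 1 = 5.066%.
Asset B real return: 1.1467/1.025 − 1 = 11.873%.
Difference: 5.066 − 11.873 = -6.807 pp.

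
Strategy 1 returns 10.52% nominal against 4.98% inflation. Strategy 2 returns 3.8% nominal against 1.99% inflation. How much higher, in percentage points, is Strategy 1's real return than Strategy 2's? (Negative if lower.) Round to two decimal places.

Strategy 1 real return: 1.1052/1.0498 − 1 = 5.277%.
Strategy 2 real return: 1.038/1.0199 − 1 = 1.775%.
Difference: 5.277 − 1.775 = 3.502 pp.

3.50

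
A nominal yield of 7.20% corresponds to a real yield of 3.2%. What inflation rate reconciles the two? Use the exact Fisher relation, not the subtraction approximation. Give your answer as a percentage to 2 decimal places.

3.88%

From (1+r_nom) = (1+r_real)(1+π), we get 1+π = (1 + 7.20%)/(1 + 3.2%) = 1.0720/1.032 ≈ 1.03876.
So π ≈ 3.8760%.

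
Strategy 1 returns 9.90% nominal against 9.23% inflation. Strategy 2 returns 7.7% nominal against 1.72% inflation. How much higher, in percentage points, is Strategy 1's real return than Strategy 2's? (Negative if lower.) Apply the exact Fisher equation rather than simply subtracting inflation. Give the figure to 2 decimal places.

-5.27

Strategy 1 real return: 1.0990/1.0923 − 1 = 0.613%.
Strategy 2 real return: 1.077/1.0172 − 1 = 5.879%.
Difference: 0.613 − 5.879 = -5.266 pp.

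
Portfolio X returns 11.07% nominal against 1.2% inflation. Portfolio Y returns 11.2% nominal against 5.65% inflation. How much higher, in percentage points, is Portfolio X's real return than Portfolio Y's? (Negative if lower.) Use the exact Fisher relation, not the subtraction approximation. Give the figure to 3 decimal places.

4.500

Portfolio X real return: 1.1107/1.012 − 1 = 9.7530%.
Portfolio Y real return: 1.112/1.0565 − 1 = 5.2532%.
Difference: 9.7530 − 5.2532 = 4.4998 pp.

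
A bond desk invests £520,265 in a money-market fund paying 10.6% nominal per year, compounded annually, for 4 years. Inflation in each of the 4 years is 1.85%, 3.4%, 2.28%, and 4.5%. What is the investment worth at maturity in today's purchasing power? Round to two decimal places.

£691,602.47

Nominal value at maturity: £520,265 × (1 + 10.6%)^4 ≈ £778,475.80.
Price-level factor over 4 years: 1.0185 × 1.034 × 1.0228 × 1.045 ≈ 1.1256116566.
Dividing the nominal maturity value by the price-level factor gives the value in today's money.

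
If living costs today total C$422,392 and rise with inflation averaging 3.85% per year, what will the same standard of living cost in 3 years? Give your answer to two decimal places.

C$473,080.65

Cumulative price-level factor: (1+3.85%)^3 ≈ 1.1200038166.
The nominal amount required is C$422,392 scaled up by that factor.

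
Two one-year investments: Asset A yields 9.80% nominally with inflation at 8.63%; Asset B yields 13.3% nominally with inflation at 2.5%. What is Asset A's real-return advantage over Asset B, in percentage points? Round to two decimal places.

Asset A real return: 1.0980/1.0863 − 1 = 1.077%.
Asset B real return: 1.133/1.025 − 1 = 10.537%.
Difference: 1.077 − 10.537 = -9.460 pp.

-9.46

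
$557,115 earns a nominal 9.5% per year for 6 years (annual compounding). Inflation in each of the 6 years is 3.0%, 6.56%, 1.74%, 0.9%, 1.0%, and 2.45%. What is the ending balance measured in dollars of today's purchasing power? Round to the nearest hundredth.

$823,724.33

Nominal value at maturity: $557,115 × (1 + 9.5%)^6 ≈ $960,350.06.
Price-level factor over 6 years: 1.030 × 1.0656 × 1.0174 × 1.009 × 1.010 × 1.0245 ≈ 1.1658634105.
The maturity value deflated by that factor is the answer in today's purchasing power.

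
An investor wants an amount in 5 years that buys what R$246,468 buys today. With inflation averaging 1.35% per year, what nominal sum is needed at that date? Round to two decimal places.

R$263,559.88

Cumulative price-level factor: (1+1.35%)^5 ≈ 1.0693472703.
Multiplying R$246,468 by the price-level factor gives the future nominal sum.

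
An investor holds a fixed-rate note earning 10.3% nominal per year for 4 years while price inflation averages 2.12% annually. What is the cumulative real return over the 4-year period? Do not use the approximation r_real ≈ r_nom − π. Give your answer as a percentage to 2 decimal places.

36.10%

The annual real rate is (1+10.3%)/(1+2.12%) − 1 = 8.0102%.
Compounded over 4 years: (1 + 0.080102)^4 − 1 ≈ 0.36100.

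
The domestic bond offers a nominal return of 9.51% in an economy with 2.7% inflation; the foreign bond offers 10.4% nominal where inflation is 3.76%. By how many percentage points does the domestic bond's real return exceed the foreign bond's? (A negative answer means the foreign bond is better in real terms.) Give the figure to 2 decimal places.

The domestic bond real return: 1.0951/1.027 − 1 = 6.631%.
The foreign bond real return: 1.104/1.0376 − 1 = 6.399%.
Difference: 6.631 − 6.399 = 0.232 pp.

0.23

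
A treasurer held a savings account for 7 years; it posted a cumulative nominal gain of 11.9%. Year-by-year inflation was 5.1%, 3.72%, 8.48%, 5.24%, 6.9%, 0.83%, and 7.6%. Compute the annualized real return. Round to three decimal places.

Cumulative inflation factor: 1.051 × 1.0372 × 1.0848 × 1.0524 × 1.069 × 1.0083 × 1.076 ≈ 1.44336.
Nominal growth factor: 1.11900. Real growth factor = 1.11900 / 1.44336 ≈ 0.77527.
Annualized: 0.77527^(1/7) − 1 ≈ -0.03571.

-3.571%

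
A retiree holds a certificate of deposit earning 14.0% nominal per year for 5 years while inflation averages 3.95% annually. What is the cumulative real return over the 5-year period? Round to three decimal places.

58.636%

The annual real rate is (1+14.0%)/(1+3.95%) − 1 = 9.6681%.
Compounded over 5 years: (1 + 0.096681)^5 − 1 ≈ 0.58636.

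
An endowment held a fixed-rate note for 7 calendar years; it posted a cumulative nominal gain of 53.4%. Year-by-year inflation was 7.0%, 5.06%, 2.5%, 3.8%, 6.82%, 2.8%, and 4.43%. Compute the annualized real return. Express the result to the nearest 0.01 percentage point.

Cumulative inflation factor: 1.070 × 1.0506 × 1.025 × 1.038 × 1.0682 × 1.028 × 1.0443 ≈ 1.37156.
Nominal growth factor: 1.53400. Real growth factor = 1.53400 / 1.37156 ≈ 1.11844.
Annualized: 1.11844^(1/7) − 1 ≈ 0.01612.

1.61%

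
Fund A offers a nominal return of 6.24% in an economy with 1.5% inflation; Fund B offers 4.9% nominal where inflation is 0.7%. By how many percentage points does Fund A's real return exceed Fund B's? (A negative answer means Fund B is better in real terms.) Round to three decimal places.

0.499

Fund A real return: 1.0624/1.015 − 1 = 4.6700%.
Fund B real return: 1.049/1.007 − 1 = 4.1708%.
Difference: 4.6700 − 4.1708 = 0.4992 pp.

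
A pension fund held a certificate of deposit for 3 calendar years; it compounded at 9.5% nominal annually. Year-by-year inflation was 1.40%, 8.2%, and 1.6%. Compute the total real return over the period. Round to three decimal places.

Cumulative inflation factor: 1.0140 × 1.082 × 1.016 ≈ 1.11470.
Nominal growth factor: 1.31293. Real growth factor = 1.31293 / 1.11470 ≈ 1.17783.
Total real return ≈ 17.7832%.

17.783%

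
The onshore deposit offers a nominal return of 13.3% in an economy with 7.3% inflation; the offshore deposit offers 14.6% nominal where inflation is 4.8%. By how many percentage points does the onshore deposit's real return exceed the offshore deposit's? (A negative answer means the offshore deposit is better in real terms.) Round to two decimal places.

-3.76

The onshore deposit real return: 1.133/1.073 − 1 = 5.592%.
The offshore deposit real return: 1.146/1.048 − 1 = 9.351%.
Difference: 5.592 − 9.351 = -3.759 pp.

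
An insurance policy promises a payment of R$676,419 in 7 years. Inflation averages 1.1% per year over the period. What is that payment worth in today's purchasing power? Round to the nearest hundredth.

R$626,552.85

Price-level factor over 7 years: (1 + 1.1%)^7 ≈ 1.0795881008.
Purchasing power today: R$676,419 divided by that factor.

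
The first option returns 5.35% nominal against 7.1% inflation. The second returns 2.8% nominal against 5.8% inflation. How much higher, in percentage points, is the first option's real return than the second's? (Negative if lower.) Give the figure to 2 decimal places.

1.20

The first option real return: 1.0535/1.071 − 1 = -1.634%.
The second real return: 1.028/1.058 − 1 = -2.836%.
Difference: -1.634 − (-2.836) = 1.202 pp.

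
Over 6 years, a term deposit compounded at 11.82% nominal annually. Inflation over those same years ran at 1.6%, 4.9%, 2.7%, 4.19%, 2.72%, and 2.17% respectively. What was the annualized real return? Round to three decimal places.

Cumulative inflation factor: 1.016 × 1.049 × 1.027 × 1.0419 × 1.0272 × 1.0217 ≈ 1.19686.
Nominal growth factor: 1.95487. Real growth factor = 1.95487 / 1.19686 ≈ 1.63333.
Annualized: 1.63333^(1/6) − 1 ≈ 0.08521.

8.521%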